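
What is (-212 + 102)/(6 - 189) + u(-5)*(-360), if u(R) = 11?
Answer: -724570/183 ≈ -3959.4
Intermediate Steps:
(-212 + 102)/(6 - 189) + u(-5)*(-360) = (-212 + 102)/(6 - 189) + 11*(-360) = -110/(-183) - 3960 = -110*(-1/183) - 3960 = 110/183 - 3960 = -724570/183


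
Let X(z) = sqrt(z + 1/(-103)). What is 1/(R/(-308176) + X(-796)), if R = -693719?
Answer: 739749296/263253411441 - 3190528*I*sqrt(8444867)/263253411441 ≈ 0.00281 - 0.03522*I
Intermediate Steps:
X(z) = sqrt(-1/103 + z) (X(z) = sqrt(z - 1/103) = sqrt(-1/103 + z))
1/(R/(-308176) + X(-796)) = 1/(-693719/(-308176) + sqrt(-103 + 10609*(-796))/103) = 1/(-693719*(-1/308176) + sqrt(-103 - 8444764)/103) = 1/(40807/18128 + sqrt(-8444867)/103) = 1/(40807/18128 + (I*sqrt(8444867))/103) = 1/(40807/18128 + I*sqrt(8444867)/103)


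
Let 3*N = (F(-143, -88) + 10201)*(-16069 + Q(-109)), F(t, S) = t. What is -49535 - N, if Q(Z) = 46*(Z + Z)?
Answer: 87445007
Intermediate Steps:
Q(Z) = 92*Z (Q(Z) = 46*(2*Z) = 92*Z)
N = -87494542 (N = ((-143 + 10201)*(-16069 + 92*(-109)))/3 = (10058*(-16069 - 10028))/3 = (10058*(-26097))/3 = (⅓)*(-262483626) = -87494542)
-49535 - N = -49535 - 1*(-87494542) = -49535 + 87494542 = 87445007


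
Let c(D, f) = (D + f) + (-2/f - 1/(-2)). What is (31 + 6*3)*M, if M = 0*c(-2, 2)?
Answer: 0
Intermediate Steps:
c(D, f) = 1/2 + D + f - 2/f (c(D, f) = (D + f) + (-2/f - 1*(-1/2)) = (D + f) + (-2/f + 1/2) = (D + f) + (1/2 - 2/f) = 1/2 + D + f - 2/f)
M = 0 (M = 0*(1/2 - 2 + 2 - 2/2) = 0*(1/2 - 2 + 2 - 2*1/2) = 0*(1/2 - 2 + 2 - 1) = 0*(-1/2) = 0)
(31 + 6*3)*M = (31 + 6*3)*0 = (31 + 18)*0 = 49*0 = 0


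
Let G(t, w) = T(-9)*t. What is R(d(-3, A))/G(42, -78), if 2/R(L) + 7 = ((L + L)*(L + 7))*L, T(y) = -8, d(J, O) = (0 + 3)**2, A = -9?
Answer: -1/434280 ≈ -2.3027e-6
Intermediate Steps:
d(J, O) = 9 (d(J, O) = 3**2 = 9)
R(L) = 2/(-7 + 2*L**2*(7 + L)) (R(L) = 2/(-7 + ((L + L)*(L + 7))*L) = 2/(-7 + ((2*L)*(7 + L))*L) = 2/(-7 + (2*L*(7 + L))*L) = 2/(-7 + 2*L**2*(7 + L)))
G(t, w) = -8*t
R(d(-3, A))/G(42, -78) = (2/(-7 + 2*9**3 + 14*9**2))/((-8*42)) = (2/(-7 + 2*729 + 14*81))/(-336) = (2/(-7 + 1458 + 1134))*(-1/336) = (2/2585)*(-1/336) = -1/434280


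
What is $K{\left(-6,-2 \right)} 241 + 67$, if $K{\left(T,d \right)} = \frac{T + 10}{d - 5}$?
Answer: $- \frac{495}{7} \approx -70.714$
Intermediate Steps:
$K{\left(T,d \right)} = \frac{10 + T}{-5 + d}$
$K{\left(-6,-2 \right)} 241 + 67 = \frac{10 - 6}{-5 - 2} \cdot 241 + 67 = \frac{1}{-7} \cdot 4 \cdot 241 + 67 = \left(- \frac{1}{7}\right) 4 \cdot 241 + 67 = \left(- \frac{4}{7}\right) 241 + 67 = - \frac{964}{7} + 67 = - \frac{495}{7}$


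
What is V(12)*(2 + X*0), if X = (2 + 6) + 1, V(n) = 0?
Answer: 0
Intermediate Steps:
X = 9 (X = 8 + 1 = 9)
V(12)*(2 + X*0) = 0*(2 + 9*0) = 0*(2 + 0) = 0*2 = 0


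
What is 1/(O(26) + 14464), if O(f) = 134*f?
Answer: 1/17948 ≈ 5.5716e-5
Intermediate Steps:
1/(O(26) + 14464) = 1/(134*26 + 14464) = 1/(3484 + 14464) = 1/17948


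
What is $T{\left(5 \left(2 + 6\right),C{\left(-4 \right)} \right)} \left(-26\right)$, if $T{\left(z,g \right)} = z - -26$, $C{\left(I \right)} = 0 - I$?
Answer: $-1716$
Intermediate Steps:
$C{\left(I \right)} = - I$
$T{\left(z,g \right)} = 26 + z$ ($T{\left(z,g \right)} = z + 26 = 26 + z$)
$T{\left(5 \left(2 + 6\right),C{\left(-4 \right)} \right)} \left(-26\right) = \left(26 + 5 \left(2 + 6\right)\right) \left(-26\right) = \left(26 + 5 \cdot 8\right) \left(-26\right) = \left(26 + 40\right) \left(-26\right) = 66 \left(-26\right) = -1716$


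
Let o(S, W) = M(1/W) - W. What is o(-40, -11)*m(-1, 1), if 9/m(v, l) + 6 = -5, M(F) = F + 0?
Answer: -1080/121 ≈ -8.9256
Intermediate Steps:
M(F) = F
o(S, W) = 1/W - W
m(v, l) = -9/11 (m(v, l) = 9/(-6 - 5) = 9/(-11) = 9*(-1/11) = -9/11)
o(-40, -11)*m(-1, 1) = (1/(-11) - 1*(-11))*(-9/11) = (-1/11 + 11)*(-9/11) = (120/11)*(-9/11) = -1080/121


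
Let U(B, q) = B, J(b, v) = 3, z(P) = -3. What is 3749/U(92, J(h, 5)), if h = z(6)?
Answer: 163/4 ≈ 40.750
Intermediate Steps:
h = -3
3749/U(92, J(h, 5)) = 3749/92 = 3749*(1/92) = 163/4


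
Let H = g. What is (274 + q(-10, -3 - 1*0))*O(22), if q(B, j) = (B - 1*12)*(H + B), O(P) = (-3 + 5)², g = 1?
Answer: 1888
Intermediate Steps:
H = 1
O(P) = 4 (O(P) = 2² = 4)
q(B, j) = (1 + B)*(-12 + B) (q(B, j) = (B - 1*12)*(1 + B) = (B - 12)*(1 + B) = (-12 + B)*(1 + B) = (1 + B)*(-12 + B))
(274 + q(-10, -3 - 1*0))*O(22) = (274 + (-12 + (-10)² - 11*(-10)))*4 = (274 + (-12 + 100 + 110))*4 = (274 + 198)*4 = 472*4 = 1888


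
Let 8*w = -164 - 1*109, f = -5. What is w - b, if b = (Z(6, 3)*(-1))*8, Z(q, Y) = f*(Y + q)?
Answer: -3153/8 ≈ -394.13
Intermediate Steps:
Z(q, Y) = -5*Y - 5*q (Z(q, Y) = -5*(Y + q) = -5*Y - 5*q)
w = -273/8 (w = (-164 - 1*109)/8 = (-164 - 109)/8 = (⅛)*(-273) = -273/8 ≈ -34.125)
b = 360 (b = ((-5*3 - 5*6)*(-1))*8 = ((-15 - 30)*(-1))*8 = -45*(-1)*8 = 45*8 = 360)
w - b = -273/8 - 1*360 = -273/8 - 360 = -3153/8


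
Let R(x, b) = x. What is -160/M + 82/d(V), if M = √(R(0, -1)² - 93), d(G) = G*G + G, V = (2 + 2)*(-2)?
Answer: 41/28 + 160*I*√93/93 ≈ 1.4643 + 16.591*I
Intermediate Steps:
V = -8 (V = 4*(-2) = -8)
d(G) = G + G² (d(G) = G² + G = G + G²)
M = I*√93 (M = √(0² - 93) = √(0 - 93) = √(-93) = I*√93 ≈ 9.6436*I)
-160/M + 82/d(V) = -160*(-I*√93/93) + 82/((-8*(1 - 8))) = -(-160)*I*√93/93 + 82/((-8*(-7))) = 160*I*√93/93 + 82/56 = 160*I*√93/93 + 82*(1/56) = 160*I*√93/93 + 41/28 = 41/28 + 160*I*√93/93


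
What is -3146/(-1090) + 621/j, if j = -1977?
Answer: 923792/359155 ≈ 2.5721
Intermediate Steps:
-3146/(-1090) + 621/j = -3146/(-1090) + 621/(-1977) = -3146*(-1/1090) + 621*(-1/1977) = 1573/545 - 207/659 = 923792/359155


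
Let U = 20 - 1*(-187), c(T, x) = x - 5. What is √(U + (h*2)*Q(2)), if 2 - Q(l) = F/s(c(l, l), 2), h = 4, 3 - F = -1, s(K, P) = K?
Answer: √2103/3 ≈ 15.286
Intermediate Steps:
c(T, x) = -5 + x
F = 4 (F = 3 - 1*(-1) = 3 + 1 = 4)
Q(l) = 2 - 4/(-5 + l)
U = 207 (U = 20 + 187 = 207)
√(U + (h*2)*Q(2)) = √(207 + (4*2)*(2*(-7 + 2)/(-5 + 2))) = √(207 + 8*(2*(-5)/(-3))) = √(207 + 8*(2*(-⅓)*(-5))) = √(207 + 8*(10/3)) = √(207 + 80/3) = √(701/3) = √2103/3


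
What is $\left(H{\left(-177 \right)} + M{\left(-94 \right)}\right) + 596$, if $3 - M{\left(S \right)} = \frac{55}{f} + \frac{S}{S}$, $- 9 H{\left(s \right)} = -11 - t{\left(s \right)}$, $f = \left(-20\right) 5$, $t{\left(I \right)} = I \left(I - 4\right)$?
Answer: $\frac{748699}{180} \approx 4159.4$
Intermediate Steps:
$t{\left(I \right)} = I \left(-4 + I\right)$
$f = -100$
$H{\left(s \right)} = \frac{11}{9} + \frac{s \left(-4 + s\right)}{9}$ ($H{\left(s \right)} = - \frac{-11 - s \left(-4 + s\right)}{9} = \frac{11}{9} + \frac{s \left(-4 + s\right)}{9}$)
$M{\left(S \right)} = \frac{51}{20}$ ($M{\left(S \right)} = 3 - \left(\frac{55}{-100} + \frac{S}{S}\right) = 3 - \left(55 \left(- \frac{1}{100}\right) + 1\right) = 3 - \left(- \frac{11}{20} + 1\right) = 3 - \frac{9}{20} = \frac{51}{20}$)
$\left(H{\left(-177 \right)} + M{\left(-94 \right)}\right) + 596 = \left(\left(\frac{11}{9} + \frac{1}{9} \left(-177\right) \left(-4 - 177\right)\right) + \frac{51}{20}\right) + 596 = \left(\left(\frac{11}{9} + \frac{1}{9} \left(-177\right) \left(-181\right)\right) + \frac{51}{20}\right) + 596 = \left(\left(\frac{11}{9} + \frac{10679}{3}\right) + \frac{51}{20}\right) + 596 = \left(\frac{32048}{9} + \frac{51}{20}\right) + 596 = \frac{641419}{180} + 596 = \frac{748699}{180}$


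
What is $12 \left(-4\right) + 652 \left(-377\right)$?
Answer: $-245852$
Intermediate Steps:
$12 \left(-4\right) + 652 \left(-377\right) = -48 - 245804 = -245852$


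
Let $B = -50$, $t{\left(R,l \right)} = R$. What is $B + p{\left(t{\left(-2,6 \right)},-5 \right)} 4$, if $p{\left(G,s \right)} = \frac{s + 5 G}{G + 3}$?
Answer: $-110$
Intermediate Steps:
$p{\left(G,s \right)} = \frac{s + 5 G}{3 + G}$
$B + p{\left(t{\left(-2,6 \right)},-5 \right)} 4 = -50 + \frac{-5 + 5 \left(-2\right)}{3 - 2} \cdot 4 = -50 + \frac{-5 - 10}{1} \cdot 4 = -50 + 1 \left(-15\right) 4 = -50 - 60 = -110$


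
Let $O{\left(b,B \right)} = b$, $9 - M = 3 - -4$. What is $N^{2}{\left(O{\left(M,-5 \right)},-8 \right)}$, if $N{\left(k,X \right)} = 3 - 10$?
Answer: $49$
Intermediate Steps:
$M = 2$ ($M = 9 - \left(3 - -4\right) = 9 - \left(3 + 4\right) = 9 - 7 = 2$)
$N{\left(k,X \right)} = -7$ ($N{\left(k,X \right)} = 3 - 10 = -7$)
$N^{2}{\left(O{\left(M,-5 \right)},-8 \right)} = \left(-7\right)^{2} = 49$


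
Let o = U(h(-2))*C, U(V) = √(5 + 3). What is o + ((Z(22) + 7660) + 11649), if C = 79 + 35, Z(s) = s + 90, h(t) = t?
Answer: 19421 + 228*√2 ≈ 19743.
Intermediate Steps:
Z(s) = 90 + s
C = 114
U(V) = 2*√2 (U(V) = √8 = 2*√2)
o = 228*√2 (o = (2*√2)*114 = 228*√2 ≈ 322.44)
o + ((Z(22) + 7660) + 11649) = 228*√2 + (((90 + 22) + 7660) + 11649) = 228*√2 + ((112 + 7660) + 11649) = 228*√2 + (7772 + 11649) = 228*√2 + 19421 = 19421 + 228*√2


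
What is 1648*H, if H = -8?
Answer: -13184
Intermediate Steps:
1648*H = 1648*(-8) = -13184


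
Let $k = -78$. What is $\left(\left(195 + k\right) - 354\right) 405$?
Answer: $-95985$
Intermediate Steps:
$\left(\left(195 + k\right) - 354\right) 405 = \left(\left(195 - 78\right) - 354\right) 405 = \left(117 - 354\right) 405 = \left(-237\right) 405 = -95985$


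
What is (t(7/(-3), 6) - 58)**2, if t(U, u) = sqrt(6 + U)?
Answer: (174 - sqrt(33))**2/9 ≈ 3145.5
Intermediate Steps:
(t(7/(-3), 6) - 58)**2 = (sqrt(6 + 7/(-3)) - 58)**2 = (sqrt(6 + 7*(-1/3)) - 58)**2 = (sqrt(6 - 7/3) - 58)**2 = (sqrt(11/3) - 58)**2 = (sqrt(33)/3 - 58)**2 = (-58 + sqrt(33)/3)**2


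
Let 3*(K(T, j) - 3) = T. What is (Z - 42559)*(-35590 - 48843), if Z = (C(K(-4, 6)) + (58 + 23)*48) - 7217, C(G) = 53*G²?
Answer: 34758279811/9 ≈ 3.8620e+9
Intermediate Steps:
K(T, j) = 3 + T/3
Z = -28636/9 (Z = (53*(3 + (⅓)*(-4))² + (58 + 23)*48) - 7217 = (53*(3 - 4/3)² + 81*48) - 7217 = (53*(5/3)² + 3888) - 7217 = (53*(25/9) + 3888) - 7217 = (1325/9 + 3888) - 7217 = 36317/9 - 7217 = -28636/9 ≈ -3181.8)
(Z - 42559)*(-35590 - 48843) = (-28636/9 - 42559)*(-35590 - 48843) = -411667/9*(-84433) = 34758279811/9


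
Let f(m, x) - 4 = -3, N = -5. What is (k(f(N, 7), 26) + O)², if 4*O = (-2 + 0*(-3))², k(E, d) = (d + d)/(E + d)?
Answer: 6241/729 ≈ 8.5610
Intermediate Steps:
f(m, x) = 1 (f(m, x) = 4 - 3 = 1)
k(E, d) = 2*d/(E + d) (k(E, d) = (2*d)/(E + d) = 2*d/(E + d))
O = 1 (O = (-2 + 0*(-3))²/4 = (-2 + 0)²/4 = (¼)*(-2)² = (¼)*4 = 1)
(k(f(N, 7), 26) + O)² = (2*26/(1 + 26) + 1)² = (2*26/27 + 1)² = (2*26*(1/27) + 1)² = (52/27 + 1)² = (79/27)² = 6241/729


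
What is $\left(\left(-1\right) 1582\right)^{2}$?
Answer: $2502724$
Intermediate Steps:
$\left(\left(-1\right) 1582\right)^{2} = \left(-1582\right)^{2} = 2502724$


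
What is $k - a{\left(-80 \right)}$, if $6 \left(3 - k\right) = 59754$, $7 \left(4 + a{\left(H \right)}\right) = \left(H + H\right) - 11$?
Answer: $- \frac{69493}{7} \approx -9927.6$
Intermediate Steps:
$a{\left(H \right)} = - \frac{39}{7} + \frac{2 H}{7}$ ($a{\left(H \right)} = -4 + \frac{\left(H + H\right) - 11}{7} = -4 + \frac{2 H - 11}{7} = -4 + \frac{-11 + 2 H}{7} = -4 + \left(- \frac{11}{7} + \frac{2 H}{7}\right) = - \frac{39}{7} + \frac{2 H}{7}$)
$k = -9956$ ($k = 3 - 9959 = -9956$)
$k - a{\left(-80 \right)} = -9956 - \left(- \frac{39}{7} + \frac{2}{7} \left(-80\right)\right) = -9956 - \left(- \frac{39}{7} - \frac{160}{7}\right) = -9956 - - \frac{199}{7} = -9956 + \frac{199}{7} = - \frac{69493}{7}$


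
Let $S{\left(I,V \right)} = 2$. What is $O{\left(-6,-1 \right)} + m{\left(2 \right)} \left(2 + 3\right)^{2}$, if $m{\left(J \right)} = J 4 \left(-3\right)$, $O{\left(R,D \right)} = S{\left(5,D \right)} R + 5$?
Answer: $-607$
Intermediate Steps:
$O{\left(R,D \right)} = 5 + 2 R$ ($O{\left(R,D \right)} = 2 R + 5 = 5 + 2 R$)
$m{\left(J \right)} = - 12 J$ ($m{\left(J \right)} = 4 J \left(-3\right) = - 12 J$)
$O{\left(-6,-1 \right)} + m{\left(2 \right)} \left(2 + 3\right)^{2} = \left(5 + 2 \left(-6\right)\right) + \left(-12\right) 2 \left(2 + 3\right)^{2} = \left(5 - 12\right) - 24 \cdot 5^{2} = -7 - 600 = -607$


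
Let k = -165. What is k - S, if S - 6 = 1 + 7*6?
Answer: -214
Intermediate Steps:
S = 49 (S = 6 + (1 + 7*6) = 6 + (1 + 42) = 6 + 43 = 49)
k - S = -165 - 1*49 = -165 - 49 = -214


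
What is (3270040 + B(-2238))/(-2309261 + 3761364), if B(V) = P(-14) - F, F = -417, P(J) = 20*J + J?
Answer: 3270163/1452103 ≈ 2.2520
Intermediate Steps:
P(J) = 21*J
B(V) = 123 (B(V) = 21*(-14) - 1*(-417) = -294 + 417 = 123)
(3270040 + B(-2238))/(-2309261 + 3761364) = (3270040 + 123)/(-2309261 + 3761364) = 3270163/1452103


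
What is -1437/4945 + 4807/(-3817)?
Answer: -2659604/1715915 ≈ -1.5500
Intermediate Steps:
-1437/4945 + 4807/(-3817) = -1437*1/4945 + 4807*(-1/3817) = -1437/4945 - 437/347 = -2659604/1715915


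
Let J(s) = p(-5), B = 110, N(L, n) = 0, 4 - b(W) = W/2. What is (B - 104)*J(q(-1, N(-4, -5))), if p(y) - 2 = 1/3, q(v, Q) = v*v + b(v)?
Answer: 14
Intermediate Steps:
b(W) = 4 - W/2
q(v, Q) = 4 + v**2 - v/2 (q(v, Q) = v*v + (4 - v/2) = v**2 + (4 - v/2) = 4 + v**2 - v/2)
p(y) = 7/3 (p(y) = 2 + 1/3 = 7/3)
J(s) = 7/3
(B - 104)*J(q(-1, N(-4, -5))) = (110 - 104)*(7/3) = 6*(7/3) = 14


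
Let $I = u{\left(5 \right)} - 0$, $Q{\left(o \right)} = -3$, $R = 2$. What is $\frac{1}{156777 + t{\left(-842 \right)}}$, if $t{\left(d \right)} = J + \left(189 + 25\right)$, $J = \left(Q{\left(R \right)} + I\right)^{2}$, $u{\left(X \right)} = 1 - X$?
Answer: $\frac{1}{157040} \approx 6.3678 \cdot 10^{-6}$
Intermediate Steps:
$I = -4$ ($I = \left(1 - 5\right) - 0 = \left(1 - 5\right) + 0 = -4 + 0 = -4$)
$J = 49$ ($J = \left(-3 - 4\right)^{2} = \left(-7\right)^{2} = 49$)
$t{\left(d \right)} = 263$ ($t{\left(d \right)} = 49 + \left(189 + 25\right) = 49 + 214 = 263$)
$\frac{1}{156777 + t{\left(-842 \right)}} = \frac{1}{156777 + 263} = \frac{1}{157040}$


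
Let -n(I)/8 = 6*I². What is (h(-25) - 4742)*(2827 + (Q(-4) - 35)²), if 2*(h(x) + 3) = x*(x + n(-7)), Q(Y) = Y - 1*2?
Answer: 112553490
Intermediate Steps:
n(I) = -48*I²
Q(Y) = -2 + Y (Q(Y) = Y - 2 = -2 + Y)
h(x) = -3 + x*(-2352 + x)/2 (h(x) = -3 + (x*(x - 48*(-7)²))/2 = -3 + (x*(x - 48*49))/2 = -3 + (x*(x - 2352))/2 = -3 + (x*(-2352 + x))/2 = -3 + x*(-2352 + x)/2)
(h(-25) - 4742)*(2827 + (Q(-4) - 35)²) = ((-3 + (½)*(-25)² - 1176*(-25)) - 4742)*(2827 + ((-2 - 4) - 35)²) = ((-3 + (½)*625 + 29400) - 4742)*(2827 + (-6 - 35)²) = ((-3 + 625/2 + 29400) - 4742)*(2827 + (-41)²) = (59419/2 - 4742)*(2827 + 1681) = (49935/2)*4508 = 112553490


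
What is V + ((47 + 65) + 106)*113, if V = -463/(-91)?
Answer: 2242157/91 ≈ 24639.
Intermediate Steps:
V = 463/91 (V = -463*(-1/91) = 463/91 ≈ 5.0879)
V + ((47 + 65) + 106)*113 = 463/91 + ((47 + 65) + 106)*113 = 463/91 + (112 + 106)*113 = 463/91 + 218*113 = 463/91 + 24634 = 2242157/91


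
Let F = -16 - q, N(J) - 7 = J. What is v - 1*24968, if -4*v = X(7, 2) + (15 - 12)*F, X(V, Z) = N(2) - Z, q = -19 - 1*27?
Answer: -99969/4 ≈ -24992.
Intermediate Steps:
N(J) = 7 + J
q = -46 (q = -19 - 27 = -46)
X(V, Z) = 9 - Z (X(V, Z) = (7 + 2) - Z = 9 - Z)
F = 30 (F = -16 - 1*(-46) = -16 + 46 = 30)
v = -97/4 (v = -((9 - 1*2) + (15 - 12)*30)/4 = -((9 - 2) + 3*30)/4 = -(7 + 90)/4 = -1/4*97 = -97/4 ≈ -24.250)
v - 1*24968 = -97/4 - 1*24968 = -97/4 - 24968 = -99969/4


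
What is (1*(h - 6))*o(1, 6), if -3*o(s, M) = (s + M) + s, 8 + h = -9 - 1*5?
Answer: 224/3 ≈ 74.667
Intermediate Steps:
h = -22 (h = -8 + (-9 - 1*5) = -8 + (-9 - 5) = -8 - 14 = -22)
o(s, M) = -2*s/3 - M/3 (o(s, M) = -((s + M) + s)/3 = -((M + s) + s)/3 = -(M + 2*s)/3 = -2*s/3 - M/3)
(1*(h - 6))*o(1, 6) = (1*(-22 - 6))*(-⅔*1 - ⅓*6) = (1*(-28))*(-⅔ - 2) = -28*(-8/3) = 224/3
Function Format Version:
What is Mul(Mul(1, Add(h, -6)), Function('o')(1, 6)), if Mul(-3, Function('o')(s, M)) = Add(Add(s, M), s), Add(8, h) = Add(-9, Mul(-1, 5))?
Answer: Rational(224, 3) ≈ 74.667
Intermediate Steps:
h = -22 (h = Add(-8, Add(-9, Mul(-1, 5))) = Add(-8, Add(-9, -5)) = Add(-8, -14) = -22)
Function('o')(s, M) = Add(Mul(Rational(-2, 3), s), Mul(Rational(-1, 3), M)) (Function('o')(s, M) = Mul(Rational(-1, 3), Add(Add(s, M), s)) = Mul(Rational(-1, 3), Add(Add(M, s), s)) = Mul(Rational(-1, 3), Add(M, Mul(2, s))) = Add(Mul(Rational(-2, 3), s), Mul(Rational(-1, 3), M)))
Mul(Mul(1, Add(h, -6)), Function('o')(1, 6)) = Mul(Mul(1, Add(-22, -6)), Add(Mul(Rational(-2, 3), 1), Mul(Rational(-1, 3), 6))) = Mul(Mul(1, -28), Add(Rational(-2, 3), -2)) = Mul(-28, Rational(-8, 3)) = Rational(224, 3)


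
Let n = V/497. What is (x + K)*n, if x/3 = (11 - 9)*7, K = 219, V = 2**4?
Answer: 4176/497 ≈ 8.4024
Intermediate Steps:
V = 16
x = 42 (x = 3*((11 - 9)*7) = 3*(2*7) = 3*14 = 42)
n = 16/497 ≈ 0.032193
(x + K)*n = (42 + 219)*(16/497) = 261*(16/497) = 4176/497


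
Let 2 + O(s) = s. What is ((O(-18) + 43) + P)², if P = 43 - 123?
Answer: 3249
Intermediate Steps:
P = -80
O(s) = -2 + s
((O(-18) + 43) + P)² = (((-2 - 18) + 43) - 80)² = ((-20 + 43) - 80)² = (23 - 80)² = (-57)² = 3249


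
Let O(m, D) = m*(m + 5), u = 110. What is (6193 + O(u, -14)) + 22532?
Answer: 41375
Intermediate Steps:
O(m, D) = m*(5 + m)
(6193 + O(u, -14)) + 22532 = (6193 + 110*(5 + 110)) + 22532 = (6193 + 110*115) + 22532 = (6193 + 12650) + 22532 = 18843 + 22532 = 41375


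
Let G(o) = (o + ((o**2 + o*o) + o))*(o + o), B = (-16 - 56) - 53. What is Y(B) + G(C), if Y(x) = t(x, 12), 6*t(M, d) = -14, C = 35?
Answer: 529193/3 ≈ 1.7640e+5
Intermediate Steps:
t(M, d) = -7/3 (t(M, d) = (1/6)*(-14) = -7/3)
B = -125 (B = -72 - 53 = -125)
G(o) = 2*o*(2*o + 2*o**2) (G(o) = (o + ((o**2 + o**2) + o))*(2*o) = (o + (2*o**2 + o))*(2*o) = (o + (o + 2*o**2))*(2*o) = (2*o + 2*o**2)*(2*o) = 2*o*(2*o + 2*o**2))
Y(x) = -7/3
Y(B) + G(C) = -7/3 + 4*35**2*(1 + 35) = -7/3 + 4*1225*36 = -7/3 + 176400 = 529193/3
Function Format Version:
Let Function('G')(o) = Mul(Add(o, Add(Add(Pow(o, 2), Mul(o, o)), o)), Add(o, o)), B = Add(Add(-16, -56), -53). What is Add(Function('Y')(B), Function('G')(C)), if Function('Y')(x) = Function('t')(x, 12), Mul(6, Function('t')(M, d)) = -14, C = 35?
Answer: Rational(529193, 3) ≈ 1.7640e+5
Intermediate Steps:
Function('t')(M, d) = Rational(-7, 3) (Function('t')(M, d) = Mul(Rational(1, 6), -14) = Rational(-7, 3))
B = -125 (B = Add(-72, -53) = -125)
Function('G')(o) = Mul(2, o, Add(Mul(2, o), Mul(2, Pow(o, 2)))) (Function('G')(o) = Mul(Add(o, Add(Add(Pow(o, 2), Pow(o, 2)), o)), Mul(2, o)) = Mul(Add(o, Add(Mul(2, Pow(o, 2)), o)), Mul(2, o)) = Mul(Add(o, Add(o, Mul(2, Pow(o, 2)))), Mul(2, o)) = Mul(Add(Mul(2, o), Mul(2, Pow(o, 2))), Mul(2, o)) = Mul(2, o, Add(Mul(2, o), Mul(2, Pow(o, 2)))))
Function('Y')(x) = Rational(-7, 3)
Add(Function('Y')(B), Function('G')(C)) = Add(Rational(-7, 3), Mul(4, Pow(35, 2), Add(1, 35))) = Add(Rational(-7, 3), Mul(4, 1225, 36)) = Add(Rational(-7, 3), 176400) = Rational(529193, 3)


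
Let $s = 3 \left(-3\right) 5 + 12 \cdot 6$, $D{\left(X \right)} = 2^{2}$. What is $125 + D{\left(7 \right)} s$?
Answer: $233$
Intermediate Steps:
$D{\left(X \right)} = 4$
$s = 27$ ($s = \left(-9\right) 5 + 72 = -45 + 72 = 27$)
$125 + D{\left(7 \right)} s = 125 + 4 \cdot 27 = 125 + 108 = 233$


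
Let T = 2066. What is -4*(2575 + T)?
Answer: -18564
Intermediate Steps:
-4*(2575 + T) = -4*(2575 + 2066) = -4*4641 = -18564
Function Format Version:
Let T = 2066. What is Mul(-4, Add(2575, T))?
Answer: -18564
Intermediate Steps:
Mul(-4, Add(2575, T)) = Mul(-4, Add(2575, 2066)) = Mul(-4, 4641) = -18564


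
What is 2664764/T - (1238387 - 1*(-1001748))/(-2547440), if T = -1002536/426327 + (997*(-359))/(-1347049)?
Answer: -70880367384155810362925/55481986962061744 ≈ -1.2775e+6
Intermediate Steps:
T = -108897534313/52207578093 (T = -1002536*1/426327 - 357923*(-1/1347049) = -1002536/426327 + 357923/1347049 = -108897534313/52207578093 ≈ -2.0859)
2664764/T - (1238387 - 1*(-1001748))/(-2547440) = 2664764/(-108897534313/52207578093) - (1238387 - 1*(-1001748))/(-2547440) = 2664764*(-52207578093/108897534313) - (1238387 + 1001748)*(-1/2547440) = -139120874629415052/108897534313 - 1*2240135*(-1/2547440) = -139120874629415052/108897534313 - 2240135*(-1/2547440) = -139120874629415052/108897534313 + 448027/509488 = -70880367384155810362925/55481986962061744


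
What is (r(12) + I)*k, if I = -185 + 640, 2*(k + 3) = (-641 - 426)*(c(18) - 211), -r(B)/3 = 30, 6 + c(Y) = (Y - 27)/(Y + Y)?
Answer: 338427635/8 ≈ 4.2303e+7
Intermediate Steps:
c(Y) = -6 + (-27 + Y)/(2*Y) (c(Y) = -6 + (Y - 27)/(Y + Y) = -6 + (-27 + Y)/((2*Y)) = -6 + (-27 + Y)*(1/(2*Y)) = -6 + (-27 + Y)/(2*Y))
r(B) = -90 (r(B) = -3*30 = -90)
k = 927199/8 (k = -3 + ((-641 - 426)*((½)*(-27 - 11*18)/18 - 211))/2 = -3 + (-1067*((½)*(1/18)*(-27 - 198) - 211))/2 = -3 + (-1067*((½)*(1/18)*(-225) - 211))/2 = -3 + (-1067*(-25/4 - 211))/2 = -3 + (-1067*(-869/4))/2 = -3 + (½)*(927223/4) = -3 + 927223/8 = 927199/8 ≈ 1.1590e+5)
I = 455
(r(12) + I)*k = (-90 + 455)*(927199/8) = 365*(927199/8) = 338427635/8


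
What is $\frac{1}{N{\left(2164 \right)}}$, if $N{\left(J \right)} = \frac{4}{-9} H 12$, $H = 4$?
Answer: $- \frac{3}{64} \approx -0.046875$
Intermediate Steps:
$N{\left(J \right)} = - \frac{64}{3}$ ($N{\left(J \right)} = \frac{4}{-9} \cdot 4 \cdot 12 = 4 \left(- \frac{1}{9}\right) 4 \cdot 12 = \left(- \frac{4}{9}\right) 4 \cdot 12 = \left(- \frac{16}{9}\right) 12 = - \frac{64}{3}$)
$\frac{1}{N{\left(2164 \right)}} = \frac{1}{- \frac{64}{3}} = - \frac{3}{64}$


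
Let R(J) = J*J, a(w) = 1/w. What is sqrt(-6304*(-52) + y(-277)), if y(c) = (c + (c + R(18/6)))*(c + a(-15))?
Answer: 58*sqrt(1281)/3 ≈ 691.96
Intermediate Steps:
R(J) = J**2
y(c) = (9 + 2*c)*(-1/15 + c) (y(c) = (c + (c + (18/6)**2))*(c + 1/(-15)) = (c + (c + (18*(1/6))**2))*(c - 1/15) = (c + (c + 3**2))*(-1/15 + c) = (c + (c + 9))*(-1/15 + c) = (c + (9 + c))*(-1/15 + c) = (9 + 2*c)*(-1/15 + c))
sqrt(-6304*(-52) + y(-277)) = sqrt(-6304*(-52) + (-3/5 + 2*(-277)**2 + (133/15)*(-277))) = sqrt(327808 + (-3/5 + 2*76729 - 36841/15)) = sqrt(327808 + (-3/5 + 153458 - 36841/15)) = sqrt(327808 + 453004/3) = sqrt(1436428/3) = 58*sqrt(1281)/3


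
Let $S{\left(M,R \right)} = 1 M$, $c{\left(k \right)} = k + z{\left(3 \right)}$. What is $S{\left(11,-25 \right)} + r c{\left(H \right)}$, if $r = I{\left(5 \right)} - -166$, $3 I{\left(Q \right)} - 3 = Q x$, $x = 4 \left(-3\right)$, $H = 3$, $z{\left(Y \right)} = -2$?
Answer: $158$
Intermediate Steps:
$x = -12$
$c{\left(k \right)} = -2 + k$ ($c{\left(k \right)} = k - 2 = -2 + k$)
$S{\left(M,R \right)} = M$
$I{\left(Q \right)} = 1 - 4 Q$ ($I{\left(Q \right)} = 1 + \frac{Q \left(-12\right)}{3} = 1 + \frac{\left(-12\right) Q}{3} = 1 - 4 Q$)
$r = 147$ ($r = \left(1 - 20\right) - -166 = \left(1 - 20\right) + 166 = -19 + 166 = 147$)
$S{\left(11,-25 \right)} + r c{\left(H \right)} = 11 + 147 \left(-2 + 3\right) = 11 + 147 \cdot 1 = 11 + 147 = 158$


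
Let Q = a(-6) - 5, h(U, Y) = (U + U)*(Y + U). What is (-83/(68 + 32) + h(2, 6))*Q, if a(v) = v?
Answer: -34287/100 ≈ -342.87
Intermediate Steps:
h(U, Y) = 2*U*(U + Y) (h(U, Y) = (2*U)*(U + Y) = 2*U*(U + Y))
Q = -11 (Q = -6 - 5 = -11)
(-83/(68 + 32) + h(2, 6))*Q = (-83/(68 + 32) + 2*2*(2 + 6))*(-11) = (-83/100 + 2*2*8)*(-11) = (-83*1/100 + 32)*(-11) = (-83/100 + 32)*(-11) = (3117/100)*(-11) = -34287/100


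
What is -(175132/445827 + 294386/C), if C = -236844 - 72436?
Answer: 38540201131/68942687280 ≈ 0.55902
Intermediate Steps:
C = -309280
-(175132/445827 + 294386/C) = -(175132/445827 + 294386/(-309280)) = -(175132*(1/445827) + 294386*(-1/309280)) = -(175132/445827 - 147193/154640) = -1*(-38540201131/68942687280) = 38540201131/68942687280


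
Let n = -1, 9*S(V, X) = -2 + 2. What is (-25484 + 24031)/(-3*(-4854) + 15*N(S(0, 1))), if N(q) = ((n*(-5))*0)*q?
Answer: -1453/14562 ≈ -0.099780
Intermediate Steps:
S(V, X) = 0 (S(V, X) = (-2 + 2)/9 = (⅑)*0 = 0)
N(q) = 0 (N(q) = (-1*(-5)*0)*q = (5*0)*q = 0*q = 0)
(-25484 + 24031)/(-3*(-4854) + 15*N(S(0, 1))) = (-25484 + 24031)/(-3*(-4854) + 15*0) = -1453/(14562 + 0) = -1453/14562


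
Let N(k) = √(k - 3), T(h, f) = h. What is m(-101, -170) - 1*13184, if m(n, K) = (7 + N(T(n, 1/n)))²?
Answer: -13239 + 28*I*√26 ≈ -13239.0 + 142.77*I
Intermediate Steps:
N(k) = √(-3 + k)
m(n, K) = (7 + √(-3 + n))²
m(-101, -170) - 1*13184 = (7 + √(-3 - 101))² - 1*13184 = (7 + √(-104))² - 13184 = (7 + 2*I*√26)² - 13184 = -13184 + (7 + 2*I*√26)²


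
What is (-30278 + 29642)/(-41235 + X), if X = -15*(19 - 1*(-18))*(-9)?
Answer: 53/3020 ≈ 0.017550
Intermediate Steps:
X = 4995 (X = -15*(19 + 18)*(-9) = -15*37*(-9) = -555*(-9) = 4995)
(-30278 + 29642)/(-41235 + X) = (-30278 + 29642)/(-41235 + 4995) = -636/(-36240) = -636*(-1/36240) = 53/3020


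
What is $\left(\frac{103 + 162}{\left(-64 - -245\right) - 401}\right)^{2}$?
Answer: $\frac{2809}{1936} \approx 1.4509$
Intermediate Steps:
$\left(\frac{103 + 162}{\left(-64 - -245\right) - 401}\right)^{2} = \left(\frac{265}{\left(-64 + 245\right) - 401}\right)^{2} = \left(\frac{265}{181 - 401}\right)^{2} = \left(\frac{265}{-220}\right)^{2} = \left(265 \left(- \frac{1}{220}\right)\right)^{2} = \left(- \frac{53}{44}\right)^{2} = \frac{2809}{1936}$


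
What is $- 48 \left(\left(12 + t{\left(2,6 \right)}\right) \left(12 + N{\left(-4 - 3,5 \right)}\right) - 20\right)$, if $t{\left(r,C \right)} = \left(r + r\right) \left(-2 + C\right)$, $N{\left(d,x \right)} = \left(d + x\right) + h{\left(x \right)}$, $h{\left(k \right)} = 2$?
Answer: $-15168$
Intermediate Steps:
$N{\left(d,x \right)} = 2 + d + x$ ($N{\left(d,x \right)} = \left(d + x\right) + 2 = 2 + d + x$)
$t{\left(r,C \right)} = 2 r \left(-2 + C\right)$
$- 48 \left(\left(12 + t{\left(2,6 \right)}\right) \left(12 + N{\left(-4 - 3,5 \right)}\right) - 20\right) = - 48 \left(\left(12 + 2 \cdot 2 \left(-2 + 6\right)\right) \left(12 + \left(2 - 7 + 5\right)\right) - 20\right) = - 48 \left(\left(12 + 2 \cdot 2 \cdot 4\right) \left(12 + \left(2 - 7 + 5\right)\right) - 20\right) = - 48 \left(\left(12 + 16\right) \left(12 + \left(2 - 7 + 5\right)\right) - 20\right) = - 48 \left(28 \left(12 + 0\right) - 20\right) = - 48 \left(28 \cdot 12 - 20\right) = - 48 \left(336 - 20\right) = \left(-48\right) 316 = -15168$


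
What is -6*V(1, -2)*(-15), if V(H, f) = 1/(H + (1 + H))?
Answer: 30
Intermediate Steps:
V(H, f) = 1/(1 + 2*H)
-6*V(1, -2)*(-15) = -6/(1 + 2*1)*(-15) = -6/(1 + 2)*(-15) = -6/3*(-15) = -6*⅓*(-15) = -2*(-15) = 30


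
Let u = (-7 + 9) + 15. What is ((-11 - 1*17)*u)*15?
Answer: -7140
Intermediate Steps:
u = 17 (u = 2 + 15 = 17)
((-11 - 1*17)*u)*15 = ((-11 - 1*17)*17)*15 = ((-11 - 17)*17)*15 = -28*17*15 = -476*15 = -7140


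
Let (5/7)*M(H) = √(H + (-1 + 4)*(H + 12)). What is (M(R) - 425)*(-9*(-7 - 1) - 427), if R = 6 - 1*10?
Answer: 150875 - 994*√5 ≈ 1.4865e+5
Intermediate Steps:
R = -4 (R = 6 - 10 = -4)
M(H) = 7*√(36 + 4*H)/5 (M(H) = 7*√(H + (-1 + 4)*(H + 12))/5 = 7*√(H + 3*(12 + H))/5 = 7*√(H + (36 + 3*H))/5 = 7*√(36 + 4*H)/5)
(M(R) - 425)*(-9*(-7 - 1) - 427) = (14*√(9 - 4)/5 - 425)*(-9*(-7 - 1) - 427) = (14*√5/5 - 425)*(-9*(-8) - 427) = (-425 + 14*√5/5)*(72 - 427) = (-425 + 14*√5/5)*(-355) = 150875 - 994*√5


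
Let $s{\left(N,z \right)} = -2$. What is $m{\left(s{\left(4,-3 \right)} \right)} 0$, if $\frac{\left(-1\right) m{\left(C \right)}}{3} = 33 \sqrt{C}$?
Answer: $0$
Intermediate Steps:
$m{\left(C \right)} = - 99 \sqrt{C}$ ($m{\left(C \right)} = - 3 \cdot 33 \sqrt{C} = - 99 \sqrt{C}$)
$m{\left(s{\left(4,-3 \right)} \right)} 0 = - 99 \sqrt{-2} \cdot 0 = - 99 i \sqrt{2} \cdot 0 = 0$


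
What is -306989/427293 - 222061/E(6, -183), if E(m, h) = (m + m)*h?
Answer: 1163098309/11584388 ≈ 100.40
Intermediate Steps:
E(m, h) = 2*h*m (E(m, h) = (2*m)*h = 2*h*m)
-306989/427293 - 222061/E(6, -183) = -306989/427293 - 222061/(2*(-183)*6) = -306989*1/427293 - 222061/(-2196) = -306989/427293 - 222061*(-1/2196) = -306989/427293 + 222061/2196 = 1163098309/11584388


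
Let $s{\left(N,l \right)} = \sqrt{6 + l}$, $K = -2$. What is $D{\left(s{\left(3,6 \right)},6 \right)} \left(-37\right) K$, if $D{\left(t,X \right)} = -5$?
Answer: $-370$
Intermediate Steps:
$D{\left(s{\left(3,6 \right)},6 \right)} \left(-37\right) K = \left(-5\right) \left(-37\right) \left(-2\right) = 185 \left(-2\right) = -370$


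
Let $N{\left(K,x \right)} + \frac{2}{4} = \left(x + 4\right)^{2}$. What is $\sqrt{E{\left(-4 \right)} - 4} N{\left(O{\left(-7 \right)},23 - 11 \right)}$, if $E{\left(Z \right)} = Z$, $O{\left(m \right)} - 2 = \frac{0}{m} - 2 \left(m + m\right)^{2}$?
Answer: $511 i \sqrt{2} \approx 722.66 i$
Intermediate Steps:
$O{\left(m \right)} = 2 - 8 m^{2}$ ($O{\left(m \right)} = 2 + \left(\frac{0}{m} - 2 \left(m + m\right)^{2}\right) = 2 + \left(0 - 2 \left(2 m\right)^{2}\right) = 2 + \left(0 - 2 \cdot 4 m^{2}\right) = 2 + \left(0 - 8 m^{2}\right) = 2 - 8 m^{2}$)
$N{\left(K,x \right)} = - \frac{1}{2} + \left(4 + x\right)^{2}$ ($N{\left(K,x \right)} = - \frac{1}{2} + \left(x + 4\right)^{2} = - \frac{1}{2} + \left(4 + x\right)^{2}$)
$\sqrt{E{\left(-4 \right)} - 4} N{\left(O{\left(-7 \right)},23 - 11 \right)} = \sqrt{-4 - 4} \left(- \frac{1}{2} + \left(4 + \left(23 - 11\right)\right)^{2}\right) = \sqrt{-8} \left(- \frac{1}{2} + \left(4 + \left(23 - 11\right)\right)^{2}\right) = 2 i \sqrt{2} \left(- \frac{1}{2} + \left(4 + 12\right)^{2}\right) = 2 i \sqrt{2} \left(- \frac{1}{2} + 16^{2}\right) = 2 i \sqrt{2} \left(- \frac{1}{2} + 256\right) = 2 i \sqrt{2} \cdot \frac{511}{2} = 511 i \sqrt{2}$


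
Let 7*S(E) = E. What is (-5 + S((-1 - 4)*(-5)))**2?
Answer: 100/49 ≈ 2.0408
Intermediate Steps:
S(E) = E/7
(-5 + S((-1 - 4)*(-5)))**2 = (-5 + ((-1 - 4)*(-5))/7)**2 = (-5 + (-5*(-5))/7)**2 = (-5 + (1/7)*25)**2 = (-5 + 25/7)**2 = (-10/7)**2 = 100/49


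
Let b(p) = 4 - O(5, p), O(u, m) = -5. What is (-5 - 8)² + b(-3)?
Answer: 178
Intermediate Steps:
b(p) = 9 (b(p) = 4 - 1*(-5) = 4 + 5 = 9)
(-5 - 8)² + b(-3) = (-5 - 8)² + 9 = (-13)² + 9 = 169 + 9 = 178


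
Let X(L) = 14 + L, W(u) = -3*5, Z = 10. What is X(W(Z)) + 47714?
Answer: 47713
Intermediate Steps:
W(u) = -15
X(W(Z)) + 47714 = (14 - 15) + 47714 = -1 + 47714 = 47713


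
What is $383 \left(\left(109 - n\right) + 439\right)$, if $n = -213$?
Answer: $291463$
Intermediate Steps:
$383 \left(\left(109 - n\right) + 439\right) = 383 \left(\left(109 - -213\right) + 439\right) = 383 \left(\left(109 + 213\right) + 439\right) = 383 \left(322 + 439\right) = 383 \cdot 761 = 291463$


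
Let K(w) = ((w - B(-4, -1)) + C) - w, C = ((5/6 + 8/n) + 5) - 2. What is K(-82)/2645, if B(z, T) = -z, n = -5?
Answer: -53/79350 ≈ -0.00066793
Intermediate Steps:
C = 67/30 (C = ((5/6 + 8/(-5)) + 5) - 2 = ((5*(1/6) + 8*(-1/5)) + 5) - 2 = ((5/6 - 8/5) + 5) - 2 = (-23/30 + 5) - 2 = 127/30 - 2 = 67/30 ≈ 2.2333)
K(w) = -53/30 (K(w) = ((w - (-1)*(-4)) + 67/30) - w = ((w - 1*4) + 67/30) - w = ((w - 4) + 67/30) - w = ((-4 + w) + 67/30) - w = (-53/30 + w) - w = -53/30)
K(-82)/2645 = -53/30/2645 = -53/30*1/2645 = -53/79350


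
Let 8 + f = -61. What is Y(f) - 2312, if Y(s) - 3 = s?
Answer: -2378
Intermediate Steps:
f = -69 (f = -8 - 61 = -69)
Y(s) = 3 + s
Y(f) - 2312 = (3 - 69) - 2312 = -66 - 2312 = -2378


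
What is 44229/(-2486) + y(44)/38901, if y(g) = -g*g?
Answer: -1725365225/96707886 ≈ -17.841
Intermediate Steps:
y(g) = -g**2
44229/(-2486) + y(44)/38901 = 44229/(-2486) - 1*44**2/38901 = 44229*(-1/2486) - 1*1936*(1/38901) = -44229/2486 - 1936*1/38901 = -44229/2486 - 1936/38901 = -1725365225/96707886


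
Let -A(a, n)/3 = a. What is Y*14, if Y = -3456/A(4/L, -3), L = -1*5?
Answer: -20160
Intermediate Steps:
L = -5
A(a, n) = -3*a
Y = -1440 (Y = -3456/((-12/(-5))) = -3456/((-12*(-1)/5)) = -3456/((-3*(-⅘))) = -3456/12/5 = -3456*5/12 = -1440)
Y*14 = -1440*14 = -20160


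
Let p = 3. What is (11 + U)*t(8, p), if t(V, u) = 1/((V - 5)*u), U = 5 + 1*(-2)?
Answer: 14/9 ≈ 1.5556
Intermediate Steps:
U = 3 (U = 5 - 2 = 3)
t(V, u) = 1/(u*(-5 + V)) (t(V, u) = 1/((-5 + V)*u) = 1/(u*(-5 + V)))
(11 + U)*t(8, p) = (11 + 3)*(1/(3*(-5 + 8))) = 14*((1/3)/3) = 14*((1/3)*(1/3)) = 14*(1/9) = 14/9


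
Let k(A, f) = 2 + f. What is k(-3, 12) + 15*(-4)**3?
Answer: -946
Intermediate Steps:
k(-3, 12) + 15*(-4)**3 = (2 + 12) + 15*(-4)**3 = 14 + 15*(-64) = 14 - 960 = -946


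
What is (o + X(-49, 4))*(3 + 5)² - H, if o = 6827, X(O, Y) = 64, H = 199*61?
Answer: 428885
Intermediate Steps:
H = 12139
(o + X(-49, 4))*(3 + 5)² - H = (6827 + 64)*(3 + 5)² - 1*12139 = 6891*8² - 12139 = 6891*64 - 12139 = 441024 - 12139 = 428885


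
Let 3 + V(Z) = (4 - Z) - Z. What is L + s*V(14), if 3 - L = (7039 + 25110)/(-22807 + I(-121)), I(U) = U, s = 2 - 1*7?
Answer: 3196213/22928 ≈ 139.40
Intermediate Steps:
s = -5 (s = 2 - 7 = -5)
V(Z) = 1 - 2*Z (V(Z) = -3 + ((4 - Z) - Z) = -3 + (4 - 2*Z) = 1 - 2*Z)
L = 100933/22928 (L = 3 - (7039 + 25110)/(-22807 - 121) = 3 - 32149/(-22928) = 3 - 32149*(-1)/22928 = 3 - 1*(-32149/22928) = 3 + 32149/22928 = 100933/22928 ≈ 4.4022)
L + s*V(14) = 100933/22928 - 5*(1 - 2*14) = 100933/22928 - 5*(1 - 28) = 100933/22928 - 5*(-27) = 100933/22928 + 135 = 3196213/22928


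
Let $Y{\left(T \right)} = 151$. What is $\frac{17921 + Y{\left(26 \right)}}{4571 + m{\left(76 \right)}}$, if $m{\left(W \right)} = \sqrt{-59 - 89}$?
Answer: $\frac{82607112}{20894189} - \frac{36144 i \sqrt{37}}{20894189} \approx 3.9536 - 0.010522 i$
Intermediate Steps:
$m{\left(W \right)} = 2 i \sqrt{37}$ ($m{\left(W \right)} = \sqrt{-148} = 2 i \sqrt{37}$)
$\frac{17921 + Y{\left(26 \right)}}{4571 + m{\left(76 \right)}} = \frac{17921 + 151}{4571 + 2 i \sqrt{37}} = \frac{18072}{4571 + 2 i \sqrt{37}}$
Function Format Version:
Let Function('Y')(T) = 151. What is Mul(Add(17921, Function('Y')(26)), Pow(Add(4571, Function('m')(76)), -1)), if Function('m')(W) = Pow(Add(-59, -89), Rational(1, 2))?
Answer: Add(Rational(82607112, 20894189), Mul(Rational(-36144, 20894189), I, Pow(37, Rational(1, 2)))) ≈ Add(3.9536, Mul(-0.010522, I))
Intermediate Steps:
Function('m')(W) = Mul(2, I, Pow(37, Rational(1, 2))) (Function('m')(W) = Pow(-148, Rational(1, 2)) = Mul(2, I, Pow(37, Rational(1, 2))))
Mul(Add(17921, Function('Y')(26)), Pow(Add(4571, Function('m')(76)), -1)) = Mul(Add(17921, 151), Pow(Add(4571, Mul(2, I, Pow(37, Rational(1, 2)))), -1)) = Mul(18072, Pow(Add(4571, Mul(2, I, Pow(37, Rational(1, 2)))), -1))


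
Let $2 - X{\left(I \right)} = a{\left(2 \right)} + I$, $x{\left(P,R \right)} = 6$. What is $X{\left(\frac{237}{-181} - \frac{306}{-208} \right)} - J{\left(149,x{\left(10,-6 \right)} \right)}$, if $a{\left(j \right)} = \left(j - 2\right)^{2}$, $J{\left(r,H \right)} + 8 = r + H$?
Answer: $- \frac{2732525}{18824} \approx -145.16$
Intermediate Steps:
$J{\left(r,H \right)} = -8 + H + r$ ($J{\left(r,H \right)} = -8 + \left(r + H\right) = -8 + \left(H + r\right) = -8 + H + r$)
$a{\left(j \right)} = \left(-2 + j\right)^{2}$
$X{\left(I \right)} = 2 - I$ ($X{\left(I \right)} = 2 - \left(\left(-2 + 2\right)^{2} + I\right) = 2 - \left(0^{2} + I\right) = 2 - \left(0 + I\right) = 2 - I$)
$X{\left(\frac{237}{-181} - \frac{306}{-208} \right)} - J{\left(149,x{\left(10,-6 \right)} \right)} = \left(2 - \left(\frac{237}{-181} - \frac{306}{-208}\right)\right) - \left(-8 + 6 + 149\right) = \left(2 - \left(237 \left(- \frac{1}{181}\right) - - \frac{153}{104}\right)\right) - 147 = \left(2 - \left(- \frac{237}{181} + \frac{153}{104}\right)\right) - 147 = \left(2 - \frac{3045}{18824}\right) - 147 = \frac{34603}{18824} - 147 = - \frac{2732525}{18824}$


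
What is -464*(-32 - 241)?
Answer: 126672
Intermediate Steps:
-464*(-32 - 241) = -464*(-273) = 126672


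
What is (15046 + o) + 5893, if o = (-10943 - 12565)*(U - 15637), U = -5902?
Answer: 506359751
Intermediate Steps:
o = 506338812 (o = (-10943 - 12565)*(-5902 - 15637) = -23508*(-21539) = 506338812)
(15046 + o) + 5893 = (15046 + 506338812) + 5893 = 506353858 + 5893 = 506359751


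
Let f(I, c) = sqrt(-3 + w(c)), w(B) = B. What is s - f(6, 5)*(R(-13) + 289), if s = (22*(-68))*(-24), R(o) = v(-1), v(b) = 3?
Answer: 35904 - 292*sqrt(2) ≈ 35491.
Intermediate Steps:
R(o) = 3
f(I, c) = sqrt(-3 + c)
s = 35904 (s = -1496*(-24) = 35904)
s - f(6, 5)*(R(-13) + 289) = 35904 - sqrt(-3 + 5)*(3 + 289) = 35904 - sqrt(2)*292 = 35904 - 292*sqrt(2)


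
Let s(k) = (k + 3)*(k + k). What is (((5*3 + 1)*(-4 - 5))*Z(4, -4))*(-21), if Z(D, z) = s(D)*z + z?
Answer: -689472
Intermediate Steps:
s(k) = 2*k*(3 + k) (s(k) = (3 + k)*(2*k) = 2*k*(3 + k))
Z(D, z) = z + 2*D*z*(3 + D) (Z(D, z) = (2*D*(3 + D))*z + z = 2*D*z*(3 + D) + z = z + 2*D*z*(3 + D))
(((5*3 + 1)*(-4 - 5))*Z(4, -4))*(-21) = (((5*3 + 1)*(-4 - 5))*(-4*(1 + 2*4*(3 + 4))))*(-21) = (((15 + 1)*(-9))*(-4*(1 + 2*4*7)))*(-21) = ((16*(-9))*(-4*(1 + 56)))*(-21) = -(-576)*57*(-21) = -144*(-228)*(-21) = 32832*(-21) = -689472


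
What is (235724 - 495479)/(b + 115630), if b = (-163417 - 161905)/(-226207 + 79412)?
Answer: -38130735225/16974231172 ≈ -2.2464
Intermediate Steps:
b = 325322/146795 (b = -325322/(-146795) = -325322*(-1/146795) = 325322/146795 ≈ 2.2162)
(235724 - 495479)/(b + 115630) = (235724 - 495479)/(325322/146795 + 115630) = -259755/16974231172/146795 = -259755*146795/16974231172 = -38130735225/16974231172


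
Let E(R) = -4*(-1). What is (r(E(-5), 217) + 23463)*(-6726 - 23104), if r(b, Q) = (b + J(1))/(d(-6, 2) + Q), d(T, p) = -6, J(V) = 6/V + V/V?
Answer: -147679500320/211 ≈ -6.9990e+8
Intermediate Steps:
J(V) = 1 + 6/V (J(V) = 6/V + 1 = 1 + 6/V)
E(R) = 4
r(b, Q) = (7 + b)/(-6 + Q) (r(b, Q) = (b + (6 + 1)/1)/(-6 + Q) = (b + 1*7)/(-6 + Q) = (b + 7)/(-6 + Q) = (7 + b)/(-6 + Q))
(r(E(-5), 217) + 23463)*(-6726 - 23104) = ((7 + 4)/(-6 + 217) + 23463)*(-6726 - 23104) = (11/211 + 23463)*(-29830) = (4950704/211)*(-29830) = -147679500320/211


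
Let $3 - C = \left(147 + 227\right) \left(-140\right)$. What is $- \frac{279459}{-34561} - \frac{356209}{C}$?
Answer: $\frac{2322372368}{1809717643} \approx 1.2833$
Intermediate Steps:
$C = 52363$ ($C = 3 - \left(147 + 227\right) \left(-140\right) = 3 - 374 \left(-140\right) = 3 - -52360 = 3 + 52360 = 52363$)
$- \frac{279459}{-34561} - \frac{356209}{C} = - \frac{279459}{-34561} - \frac{356209}{52363} = \left(-279459\right) \left(- \frac{1}{34561}\right) - \frac{356209}{52363} = \frac{279459}{34561} - \frac{356209}{52363} = \frac{2322372368}{1809717643}$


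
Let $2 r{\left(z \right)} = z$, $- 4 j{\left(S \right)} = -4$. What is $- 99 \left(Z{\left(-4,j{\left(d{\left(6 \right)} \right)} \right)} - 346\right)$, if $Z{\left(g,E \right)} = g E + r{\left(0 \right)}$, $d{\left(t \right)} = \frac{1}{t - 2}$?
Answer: $34650$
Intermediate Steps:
$d{\left(t \right)} = \frac{1}{-2 + t}$
$j{\left(S \right)} = 1$ ($j{\left(S \right)} = \left(- \frac{1}{4}\right) \left(-4\right) = 1$)
$r{\left(z \right)} = \frac{z}{2}$
$Z{\left(g,E \right)} = E g$ ($Z{\left(g,E \right)} = g E + \frac{1}{2} \cdot 0 = E g + 0 = E g$)
$- 99 \left(Z{\left(-4,j{\left(d{\left(6 \right)} \right)} \right)} - 346\right) = - 99 \left(1 \left(-4\right) - 346\right) = - 99 \left(-4 - 346\right) = \left(-99\right) \left(-350\right) = 34650$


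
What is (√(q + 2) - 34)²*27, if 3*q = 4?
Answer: 31302 - 612*√30 ≈ 27950.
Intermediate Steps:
q = 4/3 (q = (⅓)*4 = 4/3 ≈ 1.3333)
(√(q + 2) - 34)²*27 = (√(4/3 + 2) - 34)²*27 = (√(10/3) - 34)²*27 = (√30/3 - 34)²*27 = (-34 + √30/3)²*27 = 27*(-34 + √30/3)²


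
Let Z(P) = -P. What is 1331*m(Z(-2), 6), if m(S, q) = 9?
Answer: 11979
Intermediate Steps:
1331*m(Z(-2), 6) = 1331*9 = 11979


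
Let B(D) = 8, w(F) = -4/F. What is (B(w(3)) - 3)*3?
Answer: 15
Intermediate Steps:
(B(w(3)) - 3)*3 = (8 - 3)*3 = 5*3 = 15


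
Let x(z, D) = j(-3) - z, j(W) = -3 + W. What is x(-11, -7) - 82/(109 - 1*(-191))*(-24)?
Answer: 289/25 ≈ 11.560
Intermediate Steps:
x(z, D) = -6 - z (x(z, D) = (-3 - 3) - z = -6 - z)
x(-11, -7) - 82/(109 - 1*(-191))*(-24) = (-6 - 1*(-11)) - 82/(109 - 1*(-191))*(-24) = (-6 + 11) - 82/(109 + 191)*(-24) = 5 - 82/300*(-24) = 5 - 82*1/300*(-24) = 5 - 41/150*(-24) = 5 + 164/25 = 289/25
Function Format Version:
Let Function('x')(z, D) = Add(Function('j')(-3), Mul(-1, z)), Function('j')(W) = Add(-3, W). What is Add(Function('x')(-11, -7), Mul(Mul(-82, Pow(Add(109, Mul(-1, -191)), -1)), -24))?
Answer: Rational(289, 25) ≈ 11.560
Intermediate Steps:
Function('x')(z, D) = Add(-6, Mul(-1, z)) (Function('x')(z, D) = Add(Add(-3, -3), Mul(-1, z)) = Add(-6, Mul(-1, z)))
Add(Function('x')(-11, -7), Mul(Mul(-82, Pow(Add(109, Mul(-1, -191)), -1)), -24)) = Add(Add(-6, Mul(-1, -11)), Mul(Mul(-82, Pow(Add(109, Mul(-1, -191)), -1)), -24)) = Add(Add(-6, 11), Mul(Mul(-82, Pow(Add(109, 191), -1)), -24)) = Add(5, Mul(Mul(-82, Pow(300, -1)), -24)) = Add(5, Mul(Mul(-82, Rational(1, 300)), -24)) = Add(5, Mul(Rational(-41, 150), -24)) = Add(5, Rational(164, 25)) = Rational(289, 25)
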